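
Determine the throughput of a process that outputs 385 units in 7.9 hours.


Throughput = units / time
= 385 / 7.9
= 48.7 units/hour


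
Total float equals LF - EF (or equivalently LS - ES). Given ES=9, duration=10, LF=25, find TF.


EF = ES + duration = 9 + 10 = 19
LS = LF - duration = 25 - 10 = 15
Total Float = LF - EF = 25 - 19
(or LS - ES = 15 - 9)
= 6


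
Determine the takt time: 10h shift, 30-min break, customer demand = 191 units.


Available = 10×60 - 30 = 570 min
Takt time = 570 / 191
= 2.98 min/unit


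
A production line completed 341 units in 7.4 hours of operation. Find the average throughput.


Throughput = units / time
= 341 / 7.4
= 46.1 units/hour


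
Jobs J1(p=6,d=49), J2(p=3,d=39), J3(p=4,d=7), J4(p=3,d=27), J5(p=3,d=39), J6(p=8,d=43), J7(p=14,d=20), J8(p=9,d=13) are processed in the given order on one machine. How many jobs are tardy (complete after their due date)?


Completion vs due date:
  J1: C=6, d=49 → on time
  J2: C=9, d=39 → on time
  J3: C=13, d=7 → TARDY
  J4: C=16, d=27 → on time
  J5: C=19, d=39 → on time
  J6: C=27, d=43 → on time
  J7: C=41, d=20 → TARDY
  J8: C=50, d=13 → TARDY
Tardy jobs: J3, J7, J8
Count = 3


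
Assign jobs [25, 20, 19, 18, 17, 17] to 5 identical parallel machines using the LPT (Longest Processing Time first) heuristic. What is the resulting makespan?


Jobs (LPT sorted): [25, 20, 19, 18, 17, 17]
Machines: 5
  J=25 → Machine 1 (load: 0+25=25)
  J=20 → Machine 2 (load: 0+20=20)
  J=19 → Machine 3 (load: 0+19=19)
  J=18 → Machine 4 (load: 0+18=18)
  J=17 → Machine 5 (load: 0+17=17)
  J=17 → Machine 5 (load: 17+17=34)
Machine loads: [25, 20, 19, 18, 34]
Makespan = max = 34 time units


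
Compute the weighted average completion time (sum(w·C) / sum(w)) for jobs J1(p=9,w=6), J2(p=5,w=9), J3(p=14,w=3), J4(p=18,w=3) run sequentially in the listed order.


Completion times:
  J1: C=9, w×C=6×9=54
  J2: C=14, w×C=9×14=126
  J3: C=28, w×C=3×28=84
  J4: C=46, w×C=3×46=138
Sum w×C = 402
Sum w = 21
Weighted avg = 402/21
= 19.14


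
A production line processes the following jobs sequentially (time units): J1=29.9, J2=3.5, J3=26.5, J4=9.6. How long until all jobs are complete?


Sequential makespan: sum all processing times
= 29.9 + 3.5 + 26.5 + 9.6
= 69.5 time units


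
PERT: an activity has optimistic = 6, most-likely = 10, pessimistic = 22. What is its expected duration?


te = (o + 4m + p) / 6
= (6 + 4×10 + 22) / 6
= (6 + 40 + 22) / 6
= 68 / 6
= 11.33


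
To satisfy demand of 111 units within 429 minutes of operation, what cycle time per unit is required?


Cycle time = available time / demand
= 429 / 111
= 3.86 min/unit


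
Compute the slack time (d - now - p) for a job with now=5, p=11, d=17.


Slack = due - current_time - processing
= 17 - 5 - 11
= 1


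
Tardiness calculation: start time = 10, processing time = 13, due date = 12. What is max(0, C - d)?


Completion = start + processing = 10 + 13 = 23
Tardiness = max(0, C - d) = max(0, 23 - 12)
= max(0, 11)
= 11


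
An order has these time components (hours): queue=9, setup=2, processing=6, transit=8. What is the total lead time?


Lead time = queue + setup + processing + transit
= 9 + 2 + 6 + 8
= 25 hours


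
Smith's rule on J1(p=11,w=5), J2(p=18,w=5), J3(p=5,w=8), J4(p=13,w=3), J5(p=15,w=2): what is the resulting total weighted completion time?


WSPT order (by p/w): J3 → J1 → J2 → J4 → J5
  J3: C=5, w·C=8×5=40
  J1: C=16, w·C=5×16=80
  J2: C=34, w·C=5×34=170
  J4: C=47, w·C=3×47=141
  J5: C=62, w·C=2×62=124
Σ w·C = 555
= 555


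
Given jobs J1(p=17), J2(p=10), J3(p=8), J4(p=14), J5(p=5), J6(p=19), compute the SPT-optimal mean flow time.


SPT order: J5 → J3 → J2 → J4 → J1 → J6
Completion times:
  J5: C=5
  J3: C=13
  J2: C=23
  J4: C=37
  J1: C=54
  J6: C=73
Sum = 205, n = 6
Mean flow = 205/6
= 34.17


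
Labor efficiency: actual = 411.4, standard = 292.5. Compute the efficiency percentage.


Efficiency = (actual / standard) × 100
= (411.4 / 292.5) × 100
= 140.6%


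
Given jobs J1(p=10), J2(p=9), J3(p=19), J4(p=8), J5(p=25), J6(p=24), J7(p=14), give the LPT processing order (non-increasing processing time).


LPT: sort by longest processing time first
  J5: p=25
  J6: p=24
  J3: p=19
  J7: p=14
  J1: p=10
  J2: p=9
  J4: p=8
Order: J5 → J6 → J3 → J7 → J1 → J2 → J4


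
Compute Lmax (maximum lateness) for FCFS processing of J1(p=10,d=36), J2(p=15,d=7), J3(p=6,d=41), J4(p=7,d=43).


Lateness per job (L = C - d):
  J1: C=10, d=36, L=-26
  J2: C=25, d=7, L=18
  J3: C=31, d=41, L=-10
  J4: C=38, d=43, L=-5
Lmax = max(-26, 18, -10, -5)
= 18


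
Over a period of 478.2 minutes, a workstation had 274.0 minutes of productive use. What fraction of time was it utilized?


Utilization = busy / total × 100
= 274.0 / 478.2 × 100
= 57.3%


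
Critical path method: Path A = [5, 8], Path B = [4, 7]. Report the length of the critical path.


Path A: 5 + 8 = 13
Path B: 4 + 7 = 11
Critical path = longest = max(13, 11)
= 13 (Path A)


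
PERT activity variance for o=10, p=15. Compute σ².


σ² = ((p - o) / 6)² = (p - o)² / 36
= (15 - 10)² / 36
= 5² / 36
= 25 / 36
= 0.6944


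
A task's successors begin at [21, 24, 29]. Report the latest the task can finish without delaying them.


LF = min of all successor start times
Successors start at: [21, 24, 29]
LF = min(21, 24, 29)
= 21


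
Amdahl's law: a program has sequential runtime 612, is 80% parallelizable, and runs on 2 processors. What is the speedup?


Amdahl's law: T_p = T × ((1-p) + p/N)
= 612 × ((1-0.8) + 0.8/2)
= 612 × (0.20 + 0.4000)
= 612 × 0.6000
= 367.20
Speedup = 612/367.20
= 1.67×


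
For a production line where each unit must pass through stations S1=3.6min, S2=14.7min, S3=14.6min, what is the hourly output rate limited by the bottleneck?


Bottleneck = longest station time
Station times: [3.6, 14.7, 14.6]
Max = 14.7 min
Rate = 60 / 14.7
= 4.08 units/hour (bottleneck: 14.7min)


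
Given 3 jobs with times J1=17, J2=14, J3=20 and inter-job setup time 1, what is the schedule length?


Makespan = Σ processing + (n-1) × setup
= (17 + 14 + 20) + (3-1)×1
= 51 + 2
= 53 time units


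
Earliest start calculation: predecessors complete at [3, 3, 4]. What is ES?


ES = max of all predecessor completion times
Predecessors: [3, 3, 4]
ES = max(3, 3, 4)
= 4


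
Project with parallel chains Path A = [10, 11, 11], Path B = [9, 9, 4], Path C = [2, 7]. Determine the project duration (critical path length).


Path A: 10 + 11 + 11 = 32
Path B: 9 + 9 + 4 = 22
Path C: 2 + 7 = 9
Critical path = longest = max(32, 22, 9)
= 32 (Path A)


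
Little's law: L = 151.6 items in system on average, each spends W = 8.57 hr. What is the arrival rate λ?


Little's law: L = λW → λ = L / W
= 151.6 / 8.57
= 17.69 per hour


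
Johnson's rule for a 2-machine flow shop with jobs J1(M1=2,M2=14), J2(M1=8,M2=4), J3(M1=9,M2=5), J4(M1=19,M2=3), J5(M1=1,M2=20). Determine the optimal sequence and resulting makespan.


Johnson's rule:
Group 1 (M1≤M2, sort by M1): ['J5', 'J1']
Group 2 (M1>M2, sort desc M2): ['J3', 'J2', 'J4']
Sequence: J5 → J1 → J3 → J2 → J4
Makespan calculation:
  J5: M1 done=1, M2 done=21
  J1: M1 done=3, M2 done=35
  J3: M1 done=12, M2 done=40
  J2: M1 done=20, M2 done=44
  J4: M1 done=39, M2 done=47
= Sequence: J5 → J1 → J3 → J2 → J4, Makespan: 47


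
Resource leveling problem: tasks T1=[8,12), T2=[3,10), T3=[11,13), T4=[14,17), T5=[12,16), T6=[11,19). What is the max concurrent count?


Check each time point for overlaps:
  t=11: 3 tasks active (T1, T3, T6)
Max concurrent = 3


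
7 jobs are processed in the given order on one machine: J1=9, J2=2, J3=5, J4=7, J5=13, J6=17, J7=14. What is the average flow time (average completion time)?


Completion times:
  J1: completes at 9
  J2: completes at 11
  J3: completes at 16
  J4: completes at 23
  J5: completes at 36
  J6: completes at 53
  J7: completes at 67
Sum = 215
Average = 215/7
= 30.71


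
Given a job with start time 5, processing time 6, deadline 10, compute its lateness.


Completion = 5 + 6 = 11
Lateness = C - d = 11 - 10
= 1


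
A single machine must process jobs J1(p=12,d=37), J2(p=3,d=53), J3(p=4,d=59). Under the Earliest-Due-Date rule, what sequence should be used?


EDD: sort by earliest due date
  J1: d=37, p=12
  J2: d=53, p=3
  J3: d=59, p=4
Order: J1 → J2 → J3


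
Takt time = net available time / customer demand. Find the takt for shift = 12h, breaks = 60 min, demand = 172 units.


Available = 12×60 - 60 = 660 min
Takt time = 660 / 172
= 3.84 min/unit


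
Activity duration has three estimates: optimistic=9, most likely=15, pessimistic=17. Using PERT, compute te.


te = (o + 4m + p) / 6
= (9 + 4×15 + 17) / 6
= (9 + 60 + 17) / 6
= 86 / 6
= 14.33


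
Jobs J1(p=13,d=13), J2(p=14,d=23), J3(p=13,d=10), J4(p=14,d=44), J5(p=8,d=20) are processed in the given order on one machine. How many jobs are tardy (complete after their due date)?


Completion vs due date:
  J1: C=13, d=13 → on time
  J2: C=27, d=23 → TARDY
  J3: C=40, d=10 → TARDY
  J4: C=54, d=44 → TARDY
  J5: C=62, d=20 → TARDY
Tardy jobs: J2, J3, J4, J5
Count = 4


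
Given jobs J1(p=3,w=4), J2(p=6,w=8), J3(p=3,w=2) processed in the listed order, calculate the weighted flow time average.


Completion times:
  J1: C=3, w×C=4×3=12
  J2: C=9, w×C=8×9=72
  J3: C=12, w×C=2×12=24
Sum w×C = 108
Sum w = 14
Weighted avg = 108/14
= 7.71


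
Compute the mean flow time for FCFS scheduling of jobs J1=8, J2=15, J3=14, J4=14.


Completion times:
  J1: completes at 8
  J2: completes at 23
  J3: completes at 37
  J4: completes at 51
Sum = 119
Average = 119/4
= 29.75


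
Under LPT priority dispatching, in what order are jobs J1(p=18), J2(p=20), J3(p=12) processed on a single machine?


LPT: sort by longest processing time first
  J2: p=20
  J1: p=18
  J3: p=12
Order: J2 → J1 → J3


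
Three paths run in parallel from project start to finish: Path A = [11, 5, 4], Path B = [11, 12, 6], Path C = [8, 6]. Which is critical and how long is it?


Path A: 11 + 5 + 4 = 20
Path B: 11 + 12 + 6 = 29
Path C: 8 + 6 = 14
Critical path = longest = max(20, 29, 14)
= 29 (Path B)


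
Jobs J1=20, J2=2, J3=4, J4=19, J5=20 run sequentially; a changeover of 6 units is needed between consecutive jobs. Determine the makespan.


Makespan = Σ processing + (n-1) × setup
= (20 + 2 + 4 + 19 + 20) + (5-1)×6
= 65 + 24
= 89 time units


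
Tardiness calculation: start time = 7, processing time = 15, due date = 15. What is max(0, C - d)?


Completion = start + processing = 7 + 15 = 22
Tardiness = max(0, C - d) = max(0, 22 - 15)
= max(0, 7)
= 7


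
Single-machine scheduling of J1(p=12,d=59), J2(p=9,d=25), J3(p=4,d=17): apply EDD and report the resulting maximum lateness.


EDD order: J3 → J2 → J1
Completion and lateness:
  J3: C=4, d=17, L=4-17=-13
  J2: C=13, d=25, L=13-25=-12
  J1: C=25, d=59, L=25-59=-34
Lmax = max(-13, -12, -34)
= -12


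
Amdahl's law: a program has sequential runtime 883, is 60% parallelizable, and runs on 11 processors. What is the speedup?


Amdahl's law: T_p = T × ((1-p) + p/N)
= 883 × ((1-0.6) + 0.6/11)
= 883 × (0.40 + 0.0545)
= 883 × 0.4545
= 401.36
Speedup = 883/401.36
= 2.20×


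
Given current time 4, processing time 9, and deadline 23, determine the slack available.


Slack = due - current_time - processing
= 23 - 4 - 9
= 10


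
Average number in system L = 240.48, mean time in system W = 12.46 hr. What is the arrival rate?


Little's law: L = λW → λ = L / W
= 240.48 / 12.46
= 19.30 per hour


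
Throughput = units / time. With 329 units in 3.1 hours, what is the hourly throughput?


Throughput = units / time
= 329 / 3.1
= 106.1 units/hour


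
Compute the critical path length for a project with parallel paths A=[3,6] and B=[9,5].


Path A: 3 + 6 = 9
Path B: 9 + 5 = 14
Critical path = longest = max(9, 14)
= 14 (Path B)


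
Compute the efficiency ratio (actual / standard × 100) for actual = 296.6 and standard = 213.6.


Efficiency = (actual / standard) × 100
= (296.6 / 213.6) × 100
= 138.9%


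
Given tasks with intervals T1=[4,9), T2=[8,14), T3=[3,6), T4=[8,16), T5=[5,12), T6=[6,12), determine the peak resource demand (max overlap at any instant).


Check each time point for overlaps:
  t=8: 5 tasks active (T1, T2, T4, T5, T6)
Max concurrent = 5


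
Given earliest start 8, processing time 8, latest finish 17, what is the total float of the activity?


EF = ES + duration = 8 + 8 = 16
LS = LF - duration = 17 - 8 = 9
Total Float = LF - EF = 17 - 16
(or LS - ES = 9 - 8)
= 1


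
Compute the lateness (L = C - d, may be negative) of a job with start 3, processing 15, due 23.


Completion = 3 + 15 = 18
Lateness = C - d = 18 - 23
= -5


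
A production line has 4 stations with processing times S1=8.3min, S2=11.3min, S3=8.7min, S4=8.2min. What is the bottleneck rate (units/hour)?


Bottleneck = longest station time
Station times: [8.3, 11.3, 8.7, 8.2]
Max = 11.3 min
Rate = 60 / 11.3
= 5.31 units/hour (bottleneck: 11.3min)


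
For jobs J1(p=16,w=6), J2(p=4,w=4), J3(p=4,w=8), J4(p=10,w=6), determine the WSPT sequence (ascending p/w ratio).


WSPT (Smith's rule): sort by p/w ascending
  J3: p/w = 4/8 = 0.500
  J2: p/w = 4/4 = 1.000
  J4: p/w = 10/6 = 1.667
  J1: p/w = 16/6 = 2.667
Order: J3 → J2 → J4 → J1


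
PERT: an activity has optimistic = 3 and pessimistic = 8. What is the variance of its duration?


σ² = ((p - o) / 6)² = (p - o)² / 36
= (8 - 3)² / 36
= 5² / 36
= 25 / 36
= 0.6944


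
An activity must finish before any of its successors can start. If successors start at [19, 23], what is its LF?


LF = min of all successor start times
Successors start at: [19, 23]
LF = min(19, 23)
= 19


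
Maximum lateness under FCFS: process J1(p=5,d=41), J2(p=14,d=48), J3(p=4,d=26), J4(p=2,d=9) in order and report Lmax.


Lateness per job (L = C - d):
  J1: C=5, d=41, L=-36
  J2: C=19, d=48, L=-29
  J3: C=23, d=26, L=-3
  J4: C=25, d=9, L=16
Lmax = max(-36, -29, -3, 16)
= 16


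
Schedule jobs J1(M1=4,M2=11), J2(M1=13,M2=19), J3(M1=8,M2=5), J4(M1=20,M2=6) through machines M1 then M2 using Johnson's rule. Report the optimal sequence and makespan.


Johnson's rule:
Group 1 (M1≤M2, sort by M1): ['J1', 'J2']
Group 2 (M1>M2, sort desc M2): ['J4', 'J3']
Sequence: J1 → J2 → J4 → J3
Makespan calculation:
  J1: M1 done=4, M2 done=15
  J2: M1 done=17, M2 done=36
  J4: M1 done=37, M2 done=43
  J3: M1 done=45, M2 done=50
= Sequence: J1 → J2 → J4 → J3, Makespan: 50


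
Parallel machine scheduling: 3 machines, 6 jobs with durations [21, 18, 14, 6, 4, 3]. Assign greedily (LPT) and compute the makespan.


Jobs (LPT sorted): [21, 18, 14, 6, 4, 3]
Machines: 3
  J=21 → Machine 1 (load: 0+21=21)
  J=18 → Machine 2 (load: 0+18=18)
  J=14 → Machine 3 (load: 0+14=14)
  J=6 → Machine 3 (load: 14+6=20)
  J=4 → Machine 2 (load: 18+4=22)
  J=3 → Machine 3 (load: 20+3=23)
Machine loads: [21, 22, 23]
Makespan = max = 23 time units


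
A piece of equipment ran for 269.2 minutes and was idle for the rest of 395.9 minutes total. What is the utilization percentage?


Utilization = busy / total × 100
= 269.2 / 395.9 × 100
= 68.0%


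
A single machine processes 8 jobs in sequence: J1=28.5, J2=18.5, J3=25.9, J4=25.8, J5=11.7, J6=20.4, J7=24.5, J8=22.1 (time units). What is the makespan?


Sequential makespan: sum all processing times
= 28.5 + 18.5 + 25.9 + 25.8 + 11.7 + 20.4 + 24.5 + 22.1
= 177.4 time units


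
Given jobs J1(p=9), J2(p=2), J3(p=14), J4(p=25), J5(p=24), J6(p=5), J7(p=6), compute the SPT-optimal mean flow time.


SPT order: J2 → J6 → J7 → J1 → J3 → J5 → J4
Completion times:
  J2: C=2
  J6: C=7
  J7: C=13
  J1: C=22
  J3: C=36
  J5: C=60
  J4: C=85
Sum = 225, n = 7
Mean flow = 225/7
= 32.14


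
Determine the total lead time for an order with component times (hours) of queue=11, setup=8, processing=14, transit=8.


Lead time = queue + setup + processing + transit
= 11 + 8 + 14 + 8
= 41 hours


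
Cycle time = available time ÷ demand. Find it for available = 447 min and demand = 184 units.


Cycle time = available time / demand
= 447 / 184
= 2.43 min/unit


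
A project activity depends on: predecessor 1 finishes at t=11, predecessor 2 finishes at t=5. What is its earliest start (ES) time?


ES = max of all predecessor completion times
Predecessors: [11, 5]
ES = max(11, 5)
= 11


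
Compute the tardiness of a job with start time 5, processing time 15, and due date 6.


Completion = start + processing = 5 + 15 = 20
Tardiness = max(0, C - d) = max(0, 20 - 6)
= max(0, 14)
= 14


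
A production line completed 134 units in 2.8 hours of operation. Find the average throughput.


Throughput = units / time
= 134 / 2.8
= 47.9 units/hour


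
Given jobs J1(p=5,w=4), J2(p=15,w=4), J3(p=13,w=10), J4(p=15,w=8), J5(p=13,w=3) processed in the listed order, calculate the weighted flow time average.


Completion times:
  J1: C=5, w×C=4×5=20
  J2: C=20, w×C=4×20=80
  J3: C=33, w×C=10×33=330
  J4: C=48, w×C=8×48=384
  J5: C=61, w×C=3×61=183
Sum w×C = 997
Sum w = 29
Weighted avg = 997/29
= 34.38


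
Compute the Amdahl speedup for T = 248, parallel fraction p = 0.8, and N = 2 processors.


Amdahl's law: T_p = T × ((1-p) + p/N)
= 248 × ((1-0.8) + 0.8/2)
= 248 × (0.20 + 0.4000)
= 248 × 0.6000
= 148.80
Speedup = 248/148.80
= 1.67×


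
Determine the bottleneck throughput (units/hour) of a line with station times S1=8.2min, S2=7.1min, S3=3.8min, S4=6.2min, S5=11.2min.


Bottleneck = longest station time
Station times: [8.2, 7.1, 3.8, 6.2, 11.2]
Max = 11.2 min
Rate = 60 / 11.2
= 5.36 units/hour (bottleneck: 11.2min)


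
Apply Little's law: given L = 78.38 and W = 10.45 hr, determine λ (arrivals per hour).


Little's law: L = λW → λ = L / W
= 78.38 / 10.45
= 7.50 per hour


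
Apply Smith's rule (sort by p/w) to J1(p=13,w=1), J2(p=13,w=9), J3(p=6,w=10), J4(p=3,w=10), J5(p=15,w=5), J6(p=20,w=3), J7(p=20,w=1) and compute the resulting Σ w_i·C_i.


WSPT order (by p/w): J4 → J3 → J2 → J5 → J6 → J1 → J7
  J4: C=3, w·C=10×3=30
  J3: C=9, w·C=10×9=90
  J2: C=22, w·C=9×22=198
  J5: C=37, w·C=5×37=185
  J6: C=57, w·C=3×57=171
  J1: C=70, w·C=1×70=70
  J7: C=90, w·C=1×90=90
Σ w·C = 834
= 834


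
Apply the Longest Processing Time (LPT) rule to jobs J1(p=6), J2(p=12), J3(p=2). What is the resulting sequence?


LPT: sort by longest processing time first
  J2: p=12
  J1: p=6
  J3: p=2
Order: J2 → J1 → J3


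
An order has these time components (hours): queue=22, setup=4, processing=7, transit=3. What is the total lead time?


Lead time = queue + setup + processing + transit
= 22 + 4 + 7 + 3
= 36 hours


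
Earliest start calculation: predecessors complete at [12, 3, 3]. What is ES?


ES = max of all predecessor completion times
Predecessors: [12, 3, 3]
ES = max(12, 3, 3)
= 12


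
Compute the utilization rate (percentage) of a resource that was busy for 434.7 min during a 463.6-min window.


Utilization = busy / total × 100
= 434.7 / 463.6 × 100
= 93.8%


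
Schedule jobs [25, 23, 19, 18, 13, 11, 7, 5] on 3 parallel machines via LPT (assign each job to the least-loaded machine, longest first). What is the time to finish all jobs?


Jobs (LPT sorted): [25, 23, 19, 18, 13, 11, 7, 5]
Machines: 3
  J=25 → Machine 1 (load: 0+25=25)
  J=23 → Machine 2 (load: 0+23=23)
  J=19 → Machine 3 (load: 0+19=19)
  J=18 → Machine 3 (load: 19+18=37)
  J=13 → Machine 2 (load: 23+13=36)
  J=11 → Machine 1 (load: 25+11=36)
  J=7 → Machine 1 (load: 36+7=43)
  J=5 → Machine 2 (load: 36+5=41)
Machine loads: [43, 41, 37]
Makespan = max = 43 time units


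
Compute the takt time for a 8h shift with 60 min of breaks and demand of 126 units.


Available = 8×60 - 60 = 420 min
Takt time = 420 / 126
= 3.33 min/unit


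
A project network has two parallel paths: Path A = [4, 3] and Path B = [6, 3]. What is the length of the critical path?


Path A: 4 + 3 = 7
Path B: 6 + 3 = 9
Critical path = longest = max(7, 9)
= 9 (Path B)


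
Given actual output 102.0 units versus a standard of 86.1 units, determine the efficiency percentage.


Efficiency = (actual / standard) × 100
= (102.0 / 86.1) × 100
= 118.5%


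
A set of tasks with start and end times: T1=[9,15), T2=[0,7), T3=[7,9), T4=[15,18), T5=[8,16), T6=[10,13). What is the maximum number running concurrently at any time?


Check each time point for overlaps:
  t=10: 3 tasks active (T1, T5, T6)
Max concurrent = 3


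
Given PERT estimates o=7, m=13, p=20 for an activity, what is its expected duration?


te = (o + 4m + p) / 6
= (7 + 4×13 + 20) / 6
= (7 + 52 + 20) / 6
= 79 / 6
= 13.17


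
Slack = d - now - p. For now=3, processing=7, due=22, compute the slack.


Slack = due - current_time - processing
= 22 - 3 - 7
= 12


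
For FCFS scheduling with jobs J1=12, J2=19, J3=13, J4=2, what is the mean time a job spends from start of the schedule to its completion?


Completion times:
  J1: completes at 12
  J2: completes at 31
  J3: completes at 44
  J4: completes at 46
Sum = 133
Average = 133/4
= 33.25


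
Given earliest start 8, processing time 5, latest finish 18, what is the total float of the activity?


EF = ES + duration = 8 + 5 = 13
LS = LF - duration = 18 - 5 = 13
Total Float = LF - EF = 18 - 13
(or LS - ES = 13 - 8)
= 5


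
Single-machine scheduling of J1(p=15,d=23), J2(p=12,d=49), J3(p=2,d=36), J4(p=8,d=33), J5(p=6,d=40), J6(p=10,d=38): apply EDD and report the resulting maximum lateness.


EDD order: J1 → J4 → J3 → J6 → J5 → J2
Completion and lateness:
  J1: C=15, d=23, L=15-23=-8
  J4: C=23, d=33, L=23-33=-10
  J3: C=25, d=36, L=25-36=-11
  J6: C=35, d=38, L=35-38=-3
  J5: C=41, d=40, L=41-40=1
  J2: C=53, d=49, L=53-49=4
Lmax = max(-8, -10, -11, -3, 1, 4)
= 4


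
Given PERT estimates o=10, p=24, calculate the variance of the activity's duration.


σ² = ((p - o) / 6)² = (p - o)² / 36
= (24 - 10)² / 36
= 14² / 36
= 196 / 36
= 5.4444


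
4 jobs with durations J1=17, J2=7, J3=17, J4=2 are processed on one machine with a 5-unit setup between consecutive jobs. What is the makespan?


Makespan = Σ processing + (n-1) × setup
= (17 + 7 + 17 + 2) + (4-1)×5
= 43 + 15
= 58 time units


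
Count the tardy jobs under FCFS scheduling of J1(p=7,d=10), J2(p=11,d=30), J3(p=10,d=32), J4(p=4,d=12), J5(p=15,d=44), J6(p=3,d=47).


Completion vs due date:
  J1: C=7, d=10 → on time
  J2: C=18, d=30 → on time
  J3: C=28, d=32 → on time
  J4: C=32, d=12 → TARDY
  J5: C=47, d=44 → TARDY
  J6: C=50, d=47 → TARDY
Tardy jobs: J4, J5, J6
Count = 3


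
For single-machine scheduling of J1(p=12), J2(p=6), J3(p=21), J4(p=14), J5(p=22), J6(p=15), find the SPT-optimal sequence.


SPT: sort by shortest processing time
  J2: p=6
  J1: p=12
  J4: p=14
  J6: p=15
  J3: p=21
  J5: p=22
Order: J2 → J1 → J4 → J6 → J3 → J5


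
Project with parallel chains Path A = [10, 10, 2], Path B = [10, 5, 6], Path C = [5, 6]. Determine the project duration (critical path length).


Path A: 10 + 10 + 2 = 22
Path B: 10 + 5 + 6 = 21
Path C: 5 + 6 = 11
Critical path = longest = max(22, 21, 11)
= 22 (Path A)


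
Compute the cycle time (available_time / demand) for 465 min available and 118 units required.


Cycle time = available time / demand
= 465 / 118
= 3.94 min/unit


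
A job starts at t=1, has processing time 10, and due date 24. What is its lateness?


Completion = 1 + 10 = 11
Lateness = C - d = 11 - 24
= -13


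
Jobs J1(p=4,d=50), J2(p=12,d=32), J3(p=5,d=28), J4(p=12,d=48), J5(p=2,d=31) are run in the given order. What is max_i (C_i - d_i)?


Lateness per job (L = C - d):
  J1: C=4, d=50, L=-46
  J2: C=16, d=32, L=-16
  J3: C=21, d=28, L=-7
  J4: C=33, d=48, L=-15
  J5: C=35, d=31, L=4
Lmax = max(-46, -16, -7, -15, 4)
= 4


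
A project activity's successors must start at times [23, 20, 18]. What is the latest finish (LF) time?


LF = min of all successor start times
Successors start at: [23, 20, 18]
LF = min(23, 20, 18)
= 18


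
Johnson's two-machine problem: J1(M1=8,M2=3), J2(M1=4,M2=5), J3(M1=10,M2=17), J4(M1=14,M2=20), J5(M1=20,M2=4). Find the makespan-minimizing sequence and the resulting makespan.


Johnson's rule:
Group 1 (M1≤M2, sort by M1): ['J2', 'J3', 'J4']
Group 2 (M1>M2, sort desc M2): ['J5', 'J1']
Sequence: J2 → J3 → J4 → J5 → J1
Makespan calculation:
  J2: M1 done=4, M2 done=9
  J3: M1 done=14, M2 done=31
  J4: M1 done=28, M2 done=51
  J5: M1 done=48, M2 done=55
  J1: M1 done=56, M2 done=59
= Sequence: J2 → J3 → J4 → J5 → J1, Makespan: 59


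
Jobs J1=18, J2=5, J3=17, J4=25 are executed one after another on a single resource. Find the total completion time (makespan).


Sequential makespan: sum all processing times
= 18 + 5 + 17 + 25
= 65 time units


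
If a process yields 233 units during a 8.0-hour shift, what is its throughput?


Throughput = units / time
= 233 / 8.0
= 29.1 units/hour


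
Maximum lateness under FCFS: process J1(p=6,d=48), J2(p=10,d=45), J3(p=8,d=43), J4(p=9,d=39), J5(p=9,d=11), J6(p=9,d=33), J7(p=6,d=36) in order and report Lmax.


Lateness per job (L = C - d):
  J1: C=6, d=48, L=-42
  J2: C=16, d=45, L=-29
  J3: C=24, d=43, L=-19
  J4: C=33, d=39, L=-6
  J5: C=42, d=11, L=31
  J6: C=51, d=33, L=18
  J7: C=57, d=36, L=21
Lmax = max(-42, -29, -19, -6, 31, 18, 21)
= 31


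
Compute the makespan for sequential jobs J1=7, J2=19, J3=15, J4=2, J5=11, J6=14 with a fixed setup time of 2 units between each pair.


Makespan = Σ processing + (n-1) × setup
= (7 + 19 + 15 + 2 + 11 + 14) + (6-1)×2
= 68 + 10
= 78 time units


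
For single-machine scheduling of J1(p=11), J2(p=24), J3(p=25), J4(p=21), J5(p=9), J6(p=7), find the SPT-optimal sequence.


SPT: sort by shortest processing time
  J6: p=7
  J5: p=9
  J1: p=11
  J4: p=21
  J2: p=24
  J3: p=25
Order: J6 → J5 → J1 → J4 → J2 → J3


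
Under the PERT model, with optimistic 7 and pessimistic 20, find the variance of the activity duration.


σ² = ((p - o) / 6)² = (p - o)² / 36
= (20 - 7)² / 36
= 13² / 36
= 169 / 36
= 4.6944


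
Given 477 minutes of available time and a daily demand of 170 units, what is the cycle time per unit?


Cycle time = available time / demand
= 477 / 170
= 2.81 min/unit


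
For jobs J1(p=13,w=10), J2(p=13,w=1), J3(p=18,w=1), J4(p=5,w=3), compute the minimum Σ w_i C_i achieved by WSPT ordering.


WSPT order (by p/w): J1 → J4 → J2 → J3
  J1: C=13, w·C=10×13=130
  J4: C=18, w·C=3×18=54
  J2: C=31, w·C=1×31=31
  J3: C=49, w·C=1×49=49
Σ w·C = 264
= 264


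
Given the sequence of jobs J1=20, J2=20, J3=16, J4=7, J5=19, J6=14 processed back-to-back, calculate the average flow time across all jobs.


Completion times:
  J1: completes at 20
  J2: completes at 40
  J3: completes at 56
  J4: completes at 63
  J5: completes at 82
  J6: completes at 96
Sum = 357
Average = 357/6
= 59.50


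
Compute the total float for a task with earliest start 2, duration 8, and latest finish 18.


EF = ES + duration = 2 + 8 = 10
LS = LF - duration = 18 - 8 = 10
Total Float = LF - EF = 18 - 10
(or LS - ES = 10 - 2)
= 8


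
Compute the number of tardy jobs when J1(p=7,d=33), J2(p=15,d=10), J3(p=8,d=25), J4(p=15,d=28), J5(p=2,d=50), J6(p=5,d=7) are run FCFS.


Completion vs due date:
  J1: C=7, d=33 → on time
  J2: C=22, d=10 → TARDY
  J3: C=30, d=25 → TARDY
  J4: C=45, d=28 → TARDY
  J5: C=47, d=50 → on time
  J6: C=52, d=7 → TARDY
Tardy jobs: J2, J3, J4, J6
Count = 4


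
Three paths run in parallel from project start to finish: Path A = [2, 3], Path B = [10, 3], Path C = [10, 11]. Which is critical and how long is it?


Path A: 2 + 3 = 5
Path B: 10 + 3 = 13
Path C: 10 + 11 = 21
Critical path = longest = max(5, 13, 21)
= 21 (Path C)


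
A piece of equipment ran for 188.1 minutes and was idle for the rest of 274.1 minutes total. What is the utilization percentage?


Utilization = busy / total × 100
= 188.1 / 274.1 × 100
= 68.6%


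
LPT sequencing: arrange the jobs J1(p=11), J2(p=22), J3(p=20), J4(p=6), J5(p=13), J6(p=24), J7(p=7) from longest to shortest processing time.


LPT: sort by longest processing time first
  J6: p=24
  J2: p=22
  J3: p=20
  J5: p=13
  J1: p=11
  J7: p=7
  J4: p=6
Order: J6 → J2 → J3 → J5 → J1 → J7 → J4


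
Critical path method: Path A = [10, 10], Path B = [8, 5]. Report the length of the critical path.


Path A: 10 + 10 = 20
Path B: 8 + 5 = 13
Critical path = longest = max(20, 13)
= 20 (Path A)


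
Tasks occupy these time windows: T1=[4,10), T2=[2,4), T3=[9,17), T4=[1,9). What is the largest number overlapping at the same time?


Check each time point for overlaps:
  t=2: 2 tasks active (T2, T4)
Max concurrent = 2


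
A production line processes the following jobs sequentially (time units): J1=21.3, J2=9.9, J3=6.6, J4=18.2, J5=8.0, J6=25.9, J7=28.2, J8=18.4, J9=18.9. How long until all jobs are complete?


Sequential makespan: sum all processing times
= 21.3 + 9.9 + 6.6 + 18.2 + 8.0 + 25.9 + 28.2 + 18.4 + 18.9
= 155.4 time units


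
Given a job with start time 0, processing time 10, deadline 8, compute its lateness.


Completion = 0 + 10 = 10
Lateness = C - d = 10 - 8
= 2


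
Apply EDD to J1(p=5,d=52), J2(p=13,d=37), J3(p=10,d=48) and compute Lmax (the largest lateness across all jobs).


EDD order: J2 → J3 → J1
Completion and lateness:
  J2: C=13, d=37, L=13-37=-24
  J3: C=23, d=48, L=23-48=-25
  J1: C=28, d=52, L=28-52=-24
Lmax = max(-24, -25, -24)
= -24


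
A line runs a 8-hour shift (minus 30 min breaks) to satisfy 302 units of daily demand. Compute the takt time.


Available = 8×60 - 30 = 450 min
Takt time = 450 / 302
= 1.49 min/unit


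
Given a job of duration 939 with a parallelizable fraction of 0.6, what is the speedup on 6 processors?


Amdahl's law: T_p = T × ((1-p) + p/N)
= 939 × ((1-0.6) + 0.6/6)
= 939 × (0.40 + 0.1000)
= 939 × 0.5000
= 469.50
Speedup = 939/469.50
= 2.00×


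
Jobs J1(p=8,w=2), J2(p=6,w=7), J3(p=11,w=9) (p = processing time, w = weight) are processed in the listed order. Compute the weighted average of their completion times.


Completion times:
  J1: C=8, w×C=2×8=16
  J2: C=14, w×C=7×14=98
  J3: C=25, w×C=9×25=225
Sum w×C = 339
Sum w = 18
Weighted avg = 339/18
= 18.83


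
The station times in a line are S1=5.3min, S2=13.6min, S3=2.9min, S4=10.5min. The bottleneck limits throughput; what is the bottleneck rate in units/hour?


Bottleneck = longest station time
Station times: [5.3, 13.6, 2.9, 10.5]
Max = 13.6 min
Rate = 60 / 13.6
= 4.41 units/hour (bottleneck: 13.6min)


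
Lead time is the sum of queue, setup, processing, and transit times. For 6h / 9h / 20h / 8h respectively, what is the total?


Lead time = queue + setup + processing + transit
= 6 + 9 + 20 + 8
= 43 hours


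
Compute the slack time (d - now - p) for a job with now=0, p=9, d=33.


Slack = due - current_time - processing
= 33 - 0 - 9
= 24


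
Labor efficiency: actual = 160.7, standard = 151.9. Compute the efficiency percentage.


Efficiency = (actual / standard) × 100
= (160.7 / 151.9) × 100
= 105.8%


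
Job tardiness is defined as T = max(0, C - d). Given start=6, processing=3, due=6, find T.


Completion = start + processing = 6 + 3 = 9
Tardiness = max(0, C - d) = max(0, 9 - 6)
= max(0, 3)
= 3


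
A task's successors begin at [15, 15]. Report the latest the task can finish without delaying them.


LF = min of all successor start times
Successors start at: [15, 15]
LF = min(15, 15)
= 15


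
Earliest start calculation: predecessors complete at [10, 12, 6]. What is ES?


ES = max of all predecessor completion times
Predecessors: [10, 12, 6]
ES = max(10, 12, 6)
= 12


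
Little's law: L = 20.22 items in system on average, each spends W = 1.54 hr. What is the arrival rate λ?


Little's law: L = λW → λ = L / W
= 20.22 / 1.54
= 13.13 per hour


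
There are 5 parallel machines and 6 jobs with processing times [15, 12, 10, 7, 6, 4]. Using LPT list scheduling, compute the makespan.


Jobs (LPT sorted): [15, 12, 10, 7, 6, 4]
Machines: 5
  J=15 → Machine 1 (load: 0+15=15)
  J=12 → Machine 2 (load: 0+12=12)
  J=10 → Machine 3 (load: 0+10=10)
  J=7 → Machine 4 (load: 0+7=7)
  J=6 → Machine 5 (load: 0+6=6)
  J=4 → Machine 5 (load: 6+4=10)
Machine loads: [15, 12, 10, 7, 10]
Makespan = max = 15 time units


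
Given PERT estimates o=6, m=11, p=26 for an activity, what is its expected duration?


te = (o + 4m + p) / 6
= (6 + 4×11 + 26) / 6
= (6 + 44 + 26) / 6
= 76 / 6
= 12.67


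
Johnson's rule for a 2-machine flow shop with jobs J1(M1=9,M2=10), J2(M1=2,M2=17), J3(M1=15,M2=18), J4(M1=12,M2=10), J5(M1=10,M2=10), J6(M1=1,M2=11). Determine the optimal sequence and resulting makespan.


Johnson's rule:
Group 1 (M1≤M2, sort by M1): ['J6', 'J2', 'J1', 'J5', 'J3']
Group 2 (M1>M2, sort desc M2): ['J4']
Sequence: J6 → J2 → J1 → J5 → J3 → J4
Makespan calculation:
  J6: M1 done=1, M2 done=12
  J2: M1 done=3, M2 done=29
  J1: M1 done=12, M2 done=39
  J5: M1 done=22, M2 done=49
  J3: M1 done=37, M2 done=67
  J4: M1 done=49, M2 done=77
= Sequence: J6 → J2 → J1 → J5 → J3 → J4, Makespan: 77


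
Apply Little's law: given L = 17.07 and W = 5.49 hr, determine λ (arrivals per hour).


Little's law: L = λW → λ = L / W
= 17.07 / 5.49
= 3.11 per hour


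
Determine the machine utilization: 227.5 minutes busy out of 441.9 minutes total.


Utilization = busy / total × 100
= 227.5 / 441.9 × 100
= 51.5%


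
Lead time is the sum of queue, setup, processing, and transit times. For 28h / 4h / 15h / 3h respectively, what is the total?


Lead time = queue + setup + processing + transit
= 28 + 4 + 15 + 3
= 50 hours


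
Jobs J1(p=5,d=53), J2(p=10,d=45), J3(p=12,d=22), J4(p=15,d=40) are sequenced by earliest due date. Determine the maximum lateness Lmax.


EDD order: J3 → J4 → J2 → J1
Completion and lateness:
  J3: C=12, d=22, L=12-22=-10
  J4: C=27, d=40, L=27-40=-13
  J2: C=37, d=45, L=37-45=-8
  J1: C=42, d=53, L=42-53=-11
Lmax = max(-10, -13, -8, -11)
= -8


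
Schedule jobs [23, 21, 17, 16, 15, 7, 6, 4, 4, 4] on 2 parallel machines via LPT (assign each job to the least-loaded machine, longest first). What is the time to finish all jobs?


Jobs (LPT sorted): [23, 21, 17, 16, 15, 7, 6, 4, 4, 4]
Machines: 2
  J=23 → Machine 1 (load: 0+23=23)
  J=21 → Machine 2 (load: 0+21=21)
  J=17 → Machine 2 (load: 21+17=38)
  J=16 → Machine 1 (load: 23+16=39)
  J=15 → Machine 2 (load: 38+15=53)
  J=7 → Machine 1 (load: 39+7=46)
  J=6 → Machine 1 (load: 46+6=52)
  J=4 → Machine 1 (load: 52+4=56)
  J=4 → Machine 2 (load: 53+4=57)
  J=4 → Machine 1 (load: 56+4=60)
Machine loads: [60, 57]
Makespan = max = 60 time units


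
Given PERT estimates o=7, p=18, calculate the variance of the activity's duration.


σ² = ((p - o) / 6)² = (p - o)² / 36
= (18 - 7)² / 36
= 11² / 36
= 121 / 36
= 3.3611


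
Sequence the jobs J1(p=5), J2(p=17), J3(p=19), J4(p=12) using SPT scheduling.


SPT: sort by shortest processing time
  J1: p=5
  J4: p=12
  J2: p=17
  J3: p=19
Order: J1 → J4 → J2 → J3


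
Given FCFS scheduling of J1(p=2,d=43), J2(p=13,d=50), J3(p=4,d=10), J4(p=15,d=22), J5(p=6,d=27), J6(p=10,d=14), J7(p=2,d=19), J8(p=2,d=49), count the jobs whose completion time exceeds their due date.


Completion vs due date:
  J1: C=2, d=43 → on time
  J2: C=15, d=50 → on time
  J3: C=19, d=10 → TARDY
  J4: C=34, d=22 → TARDY
  J5: C=40, d=27 → TARDY
  J6: C=50, d=14 → TARDY
  J7: C=52, d=19 → TARDY
  J8: C=54, d=49 → TARDY
Tardy jobs: J3, J4, J5, J6, J7, J8
Count = 6


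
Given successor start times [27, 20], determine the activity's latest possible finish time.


LF = min of all successor start times
Successors start at: [27, 20]
LF = min(27, 20)
= 20


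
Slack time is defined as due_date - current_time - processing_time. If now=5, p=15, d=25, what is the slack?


Slack = due - current_time - processing
= 25 - 5 - 15
= 5


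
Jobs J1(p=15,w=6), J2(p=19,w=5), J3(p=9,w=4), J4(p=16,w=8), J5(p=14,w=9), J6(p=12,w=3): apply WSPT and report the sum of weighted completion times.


WSPT order (by p/w): J5 → J4 → J3 → J1 → J2 → J6
  J5: C=14, w·C=9×14=126
  J4: C=30, w·C=8×30=240
  J3: C=39, w·C=4×39=156
  J1: C=54, w·C=6×54=324
  J2: C=73, w·C=5×73=365
  J6: C=85, w·C=3×85=255
Σ w·C = 1466
= 1466


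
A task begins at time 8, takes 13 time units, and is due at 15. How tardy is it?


Completion = start + processing = 8 + 13 = 21
Tardiness = max(0, C - d) = max(0, 21 - 15)
= max(0, 6)
= 6


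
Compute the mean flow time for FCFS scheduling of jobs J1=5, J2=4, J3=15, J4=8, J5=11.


Completion times:
  J1: completes at 5
  J2: completes at 9
  J3: completes at 24
  J4: completes at 32
  J5: completes at 43
Sum = 113
Average = 113/5
= 22.60


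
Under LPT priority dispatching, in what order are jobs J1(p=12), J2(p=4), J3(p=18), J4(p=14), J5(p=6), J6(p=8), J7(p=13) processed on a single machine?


LPT: sort by longest processing time first
  J3: p=18
  J4: p=14
  J7: p=13
  J1: p=12
  J6: p=8
  J5: p=6
  J2: p=4
Order: J3 → J4 → J7 → J1 → J6 → J5 → J2


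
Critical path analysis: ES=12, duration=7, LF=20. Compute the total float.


EF = ES + duration = 12 + 7 = 19
LS = LF - duration = 20 - 7 = 13
Total Float = LF - EF = 20 - 19
(or LS - ES = 13 - 12)
= 1


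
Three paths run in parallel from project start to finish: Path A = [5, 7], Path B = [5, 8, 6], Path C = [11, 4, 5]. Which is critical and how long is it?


Path A: 5 + 7 = 12
Path B: 5 + 8 + 6 = 19
Path C: 11 + 4 + 5 = 20
Critical path = longest = max(12, 19, 20)
= 20 (Path C)


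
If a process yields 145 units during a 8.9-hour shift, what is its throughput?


Throughput = units / time
= 145 / 8.9
= 16.3 units/hour


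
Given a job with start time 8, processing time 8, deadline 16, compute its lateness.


Completion = 8 + 8 = 16
Lateness = C - d = 16 - 16
= 0


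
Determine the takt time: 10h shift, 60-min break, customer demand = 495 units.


Available = 10×60 - 60 = 540 min
Takt time = 540 / 495
= 1.09 min/unit


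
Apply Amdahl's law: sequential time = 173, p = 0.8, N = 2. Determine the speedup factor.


Amdahl's law: T_p = T × ((1-p) + p/N)
= 173 × ((1-0.8) + 0.8/2)
= 173 × (0.20 + 0.4000)
= 173 × 0.6000
= 103.80
Speedup = 173/103.80
= 1.67×


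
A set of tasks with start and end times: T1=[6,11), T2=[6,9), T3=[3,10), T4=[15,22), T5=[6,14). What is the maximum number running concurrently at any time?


Check each time point for overlaps:
  t=6: 4 tasks active (T1, T2, T3, T5)
Max concurrent = 4


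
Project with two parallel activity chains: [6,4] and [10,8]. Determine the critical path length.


Path A: 6 + 4 = 10
Path B: 10 + 8 = 18
Critical path = longest = max(10, 18)
= 18 (Path B)


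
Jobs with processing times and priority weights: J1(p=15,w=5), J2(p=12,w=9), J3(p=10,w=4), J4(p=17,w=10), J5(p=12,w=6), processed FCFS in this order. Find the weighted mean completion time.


Completion times:
  J1: C=15, w×C=5×15=75
  J2: C=27, w×C=9×27=243
  J3: C=37, w×C=4×37=148
  J4: C=54, w×C=10×54=540
  J5: C=66, w×C=6×66=396
Sum w×C = 1402
Sum w = 34
Weighted avg = 1402/34
= 41.24


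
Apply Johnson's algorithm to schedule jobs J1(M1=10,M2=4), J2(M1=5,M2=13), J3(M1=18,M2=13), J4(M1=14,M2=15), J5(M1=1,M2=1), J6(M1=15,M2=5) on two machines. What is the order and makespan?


Johnson's rule:
Group 1 (M1≤M2, sort by M1): ['J5', 'J2', 'J4']
Group 2 (M1>M2, sort desc M2): ['J3', 'J6', 'J1']
Sequence: J5 → J2 → J4 → J3 → J6 → J1
Makespan calculation:
  J5: M1 done=1, M2 done=2
  J2: M1 done=6, M2 done=19
  J4: M1 done=20, M2 done=35
  J3: M1 done=38, M2 done=51
  J6: M1 done=53, M2 done=58
  J1: M1 done=63, M2 done=67
= Sequence: J5 → J2 → J4 → J3 → J6 → J1, Makespan: 67
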